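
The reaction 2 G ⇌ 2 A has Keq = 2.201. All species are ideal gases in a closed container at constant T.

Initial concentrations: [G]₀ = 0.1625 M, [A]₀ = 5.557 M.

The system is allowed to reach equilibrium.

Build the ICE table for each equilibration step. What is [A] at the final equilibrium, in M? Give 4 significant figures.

[A]_eq = 3.417 M

Q₀ = 1169 vs Keq = 2.201 ⇒ Q>K, reverse
Step 1:
                  G         A
  Initial    0.1625     5.557
  Change       2.14     -2.14
  Equil       2.303     3.417
  solve Keq expr → x = -1.07; check Q = 2.201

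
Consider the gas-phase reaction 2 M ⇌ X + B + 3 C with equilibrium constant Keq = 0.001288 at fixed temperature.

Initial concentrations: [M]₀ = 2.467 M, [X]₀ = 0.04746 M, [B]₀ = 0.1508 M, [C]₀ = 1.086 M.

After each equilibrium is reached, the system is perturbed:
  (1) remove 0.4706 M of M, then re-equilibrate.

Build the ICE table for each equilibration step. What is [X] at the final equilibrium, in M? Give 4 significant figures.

[X]_eq = 0.03374 M

Q₀ = 0.001506 vs Keq = 0.001288 ⇒ Q>K, reverse
Step 1:
                  M         X         B         C
  Initial     2.467   0.04746    0.1508     1.086
  Change   0.008088 -0.004044 -0.004044  -0.01213
  Equil       2.475   0.04342    0.1468     1.074
  solve Keq expr → x = -0.004044; check Q = 0.001288
Then remove 0.4706 M of M.
Step 2:
                  M         X         B         C
  Initial     2.004   0.04342    0.1468     1.074
  Change    0.01935 -0.009676 -0.009676  -0.02903
  Equil       2.024   0.03374    0.1371     1.045
  solve Keq expr → x = -0.009676; check Q = 0.001288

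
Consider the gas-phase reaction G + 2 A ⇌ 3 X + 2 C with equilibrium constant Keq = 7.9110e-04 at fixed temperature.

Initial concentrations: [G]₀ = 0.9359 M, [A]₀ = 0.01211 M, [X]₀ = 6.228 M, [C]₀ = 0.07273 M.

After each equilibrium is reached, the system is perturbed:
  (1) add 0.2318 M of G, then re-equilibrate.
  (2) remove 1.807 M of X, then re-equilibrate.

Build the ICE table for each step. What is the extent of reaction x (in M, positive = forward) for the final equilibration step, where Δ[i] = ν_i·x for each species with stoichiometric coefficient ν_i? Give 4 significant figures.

Q₀ = 9310 vs Keq = 7.9110e-04 ⇒ Q>K, reverse
Step 1:
                   G          A          X          C
  I           0.9359    0.01211      6.228    0.07273
  C          0.03629    0.07257    -0.1089   -0.07257
  E           0.9722    0.08468      6.119 1.5515e-04
  solve Keq expr → x = -0.03629; check Q = 7.9110e-04
Then add 0.2318 M of G.
Step 2:
                   G          A          X          C
  I            1.204    0.08468      6.119 1.5515e-04
  C       -8.7357e-06 -1.7471e-05 2.6207e-05 1.7471e-05
  E            1.204    0.08467      6.119 1.7262e-04
  solve Keq expr → x = 8.7357e-06; check Q = 7.9110e-04
Then remove 1.807 M of X.
Step 3:
                   G          A          X          C
  I            1.204    0.08467      4.312 1.7262e-04
  C       -5.9375e-05 -1.1875e-04 1.7812e-04 1.1875e-04
  E            1.204    0.08455      4.312 2.9137e-04
  solve Keq expr → x = 5.9375e-05; check Q = 7.9110e-04

x = 5.9375e-05 M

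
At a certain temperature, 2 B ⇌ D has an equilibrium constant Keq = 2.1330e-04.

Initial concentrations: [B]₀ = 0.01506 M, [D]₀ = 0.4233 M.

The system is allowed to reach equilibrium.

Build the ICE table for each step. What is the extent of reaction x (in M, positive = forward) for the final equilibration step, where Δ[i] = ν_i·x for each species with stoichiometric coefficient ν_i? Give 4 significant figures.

Q₀ = 1866 vs Keq = 2.1330e-04 ⇒ Q>K, reverse
Step 1:
                   B          D
  init       0.01506     0.4233
  Δ           0.8463    -0.4231
  eq          0.8613 1.5825e-04
  solve Keq expr → x = -0.4231; check Q = 2.1330e-04

x = -0.4231 M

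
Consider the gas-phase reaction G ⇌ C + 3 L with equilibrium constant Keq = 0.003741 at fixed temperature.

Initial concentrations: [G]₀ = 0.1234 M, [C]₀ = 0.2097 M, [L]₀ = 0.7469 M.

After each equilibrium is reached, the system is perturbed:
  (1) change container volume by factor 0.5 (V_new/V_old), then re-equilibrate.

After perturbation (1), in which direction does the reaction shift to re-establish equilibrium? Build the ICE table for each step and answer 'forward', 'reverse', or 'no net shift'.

Direction: reverse

Q₀ = 0.7081 vs Keq = 0.003741 ⇒ Q>K, reverse
Step 1:
                  G         C         L
  Initial    0.1234    0.2097    0.7469
  Change      0.158    -0.158   -0.4739
  Equil      0.2814   0.05173     0.273
  solve Keq expr → x = -0.158; check Q = 0.003741
Then change container volume by factor 0.5 (V_new/V_old).
Step 2:
                  G         C         L
  Initial    0.5627    0.1035     0.546
  Change    0.05817  -0.05817   -0.1745
  Equil      0.6209    0.0453    0.3715
  solve Keq expr → x = -0.05817; check Q = 0.003741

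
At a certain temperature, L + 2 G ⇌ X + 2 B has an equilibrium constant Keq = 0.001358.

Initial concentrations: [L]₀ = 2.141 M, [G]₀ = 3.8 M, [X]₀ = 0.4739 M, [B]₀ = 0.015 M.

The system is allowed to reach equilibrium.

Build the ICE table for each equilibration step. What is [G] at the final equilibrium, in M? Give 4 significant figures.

Q₀ = 3.4489e-06 vs Keq = 0.001358 ⇒ Q<K, forward
Step 1:
                  L         G         X         B
  I           2.141       3.8    0.4739     0.015
  C         -0.1146   -0.2292    0.1146    0.2292
  E           2.026     3.571    0.5885    0.2442
  solve Keq expr → x = 0.1146; check Q = 0.001358

[G]_eq = 3.571 M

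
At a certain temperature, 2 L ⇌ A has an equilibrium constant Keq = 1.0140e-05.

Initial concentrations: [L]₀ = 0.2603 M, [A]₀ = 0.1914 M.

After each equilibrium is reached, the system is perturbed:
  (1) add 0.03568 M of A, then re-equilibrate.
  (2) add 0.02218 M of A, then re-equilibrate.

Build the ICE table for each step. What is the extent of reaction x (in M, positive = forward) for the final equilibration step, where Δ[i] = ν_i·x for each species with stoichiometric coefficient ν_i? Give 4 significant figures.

Q₀ = 2.825 vs Keq = 1.0140e-05 ⇒ Q>K, reverse
Step 1:
                   L          A
  init        0.2603     0.1914
  Δ           0.3828    -0.1914
  eq          0.6431 4.1936e-06
  solve Keq expr → x = -0.1914; check Q = 1.0140e-05
Then add 0.03568 M of A.
Step 2:
                   L          A
  init        0.6431    0.03568
  Δ          0.07136   -0.03568
  eq          0.7144 5.1758e-06
  solve Keq expr → x = -0.03568; check Q = 1.0140e-05
Then add 0.02218 M of A.
Step 3:
                   L          A
  init        0.7144    0.02219
  Δ          0.04436   -0.02218
  eq          0.7588 5.8385e-06
  solve Keq expr → x = -0.02218; check Q = 1.0140e-05

x = -0.02218 M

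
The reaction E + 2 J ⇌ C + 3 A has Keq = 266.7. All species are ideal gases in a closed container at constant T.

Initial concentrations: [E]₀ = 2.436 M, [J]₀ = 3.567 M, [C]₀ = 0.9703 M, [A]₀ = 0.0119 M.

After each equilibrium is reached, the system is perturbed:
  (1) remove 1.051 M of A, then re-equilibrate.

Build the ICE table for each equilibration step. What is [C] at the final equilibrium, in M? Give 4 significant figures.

Q₀ = 5.2755e-08 vs Keq = 266.7 ⇒ Q<K, forward
Step 1:
                   E          J          C          A
  Initial      2.436      3.567     0.9703     0.0119
  Change       -1.39      -2.78       1.39       4.17
  Equil        1.046     0.7868       2.36      4.182
  solve Keq expr → x = 1.39; check Q = 266.7
Then remove 1.051 M of A.
Step 2:
                   E          J          C          A
  Initial      1.046     0.7868       2.36      3.131
  Change    -0.08748     -0.175    0.08748     0.2625
  Equil       0.9584     0.6118      2.448      3.394
  solve Keq expr → x = 0.08748; check Q = 266.7

[C]_eq = 2.448 M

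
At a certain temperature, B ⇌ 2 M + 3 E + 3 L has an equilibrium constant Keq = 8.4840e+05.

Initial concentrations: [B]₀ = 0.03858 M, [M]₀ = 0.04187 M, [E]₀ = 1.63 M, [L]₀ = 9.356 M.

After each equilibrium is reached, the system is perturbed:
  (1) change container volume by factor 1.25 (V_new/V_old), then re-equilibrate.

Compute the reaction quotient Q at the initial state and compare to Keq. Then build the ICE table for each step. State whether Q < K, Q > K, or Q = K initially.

Q₀ = 161.2; Q < K (proceeds forward)

Q₀ = 161.2 vs Keq = 8.4840e+05 ⇒ Q<K, forward
Step 1:
                   B          M          E          L
  Initial    0.03858    0.04187       1.63      9.356
  Change     -0.0385    0.07701     0.1155     0.1155
  Equil   7.5273e-05     0.1189      1.746      9.472
  solve Keq expr → x = 0.0385; check Q = 8.4840e+05
Then change container volume by factor 1.25 (V_new/V_old).
Step 2:
                   B          M          E          L
  Initial 6.0219e-05     0.0951      1.396      7.577
  Change  -4.7560e-05 9.5120e-05 1.4268e-04 1.4268e-04
  Equil   1.2659e-05     0.0952      1.397      7.577
  solve Keq expr → x = 4.7560e-05; check Q = 8.4840e+05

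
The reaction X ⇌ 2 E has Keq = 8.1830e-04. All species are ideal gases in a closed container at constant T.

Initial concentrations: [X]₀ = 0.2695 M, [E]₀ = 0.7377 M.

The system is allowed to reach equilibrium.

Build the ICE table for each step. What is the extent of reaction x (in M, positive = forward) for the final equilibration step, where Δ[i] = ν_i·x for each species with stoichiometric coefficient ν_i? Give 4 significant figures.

Q₀ = 2.019 vs Keq = 8.1830e-04 ⇒ Q>K, reverse
Step 1:
                   X          E
  I           0.2695     0.7377
  C           0.3575     -0.715
  E            0.627    0.02265
  solve Keq expr → x = -0.3575; check Q = 8.1830e-04

x = -0.3575 M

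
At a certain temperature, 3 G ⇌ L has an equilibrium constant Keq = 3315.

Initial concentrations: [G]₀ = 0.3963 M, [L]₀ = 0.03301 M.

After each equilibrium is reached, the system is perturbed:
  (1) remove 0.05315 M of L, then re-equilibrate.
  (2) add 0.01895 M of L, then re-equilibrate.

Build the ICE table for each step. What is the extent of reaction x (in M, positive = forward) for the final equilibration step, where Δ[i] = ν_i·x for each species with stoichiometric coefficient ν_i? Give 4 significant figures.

Q₀ = 0.5304 vs Keq = 3315 ⇒ Q<K, forward
Step 1:
                  G         L
  I          0.3963   0.03301
  C         -0.3604    0.1201
  E         0.03588    0.1531
  solve Keq expr → x = 0.1201; check Q = 3315
Then remove 0.05315 M of L.
Step 2:
                  G         L
  I         0.03588       0.1
  C       -0.004595  0.001532
  E         0.03129    0.1015
  solve Keq expr → x = 0.001532; check Q = 3315
Then add 0.01895 M of L.
Step 3:
                  G         L
  I         0.03129    0.1205
  C        0.001782 -5.9403e-04
  E         0.03307    0.1199
  solve Keq expr → x = -5.9403e-04; check Q = 3315

x = -5.9403e-04 M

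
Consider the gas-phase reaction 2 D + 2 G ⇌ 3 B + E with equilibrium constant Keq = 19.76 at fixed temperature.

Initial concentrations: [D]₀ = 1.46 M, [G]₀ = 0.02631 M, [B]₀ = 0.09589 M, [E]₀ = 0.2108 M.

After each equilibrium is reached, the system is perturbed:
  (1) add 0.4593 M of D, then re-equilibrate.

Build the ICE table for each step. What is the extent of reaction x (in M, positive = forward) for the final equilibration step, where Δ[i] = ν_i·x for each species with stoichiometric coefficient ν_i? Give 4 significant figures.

x = 3.9965e-04 M

Q₀ = 0.126 vs Keq = 19.76 ⇒ Q<K, forward
Step 1:
                    D           G           B           E
  I              1.46     0.02631     0.09589      0.2108
  C          -0.02285    -0.02285     0.03427     0.01142
  E             1.437    0.003465      0.1302      0.2222
  solve Keq expr → x = 0.01142; check Q = 19.76
Then add 0.4593 M of D.
Step 2:
                    D           G           B           E
  I             1.896    0.003465      0.1302      0.2222
  C       -7.9930e-04 -7.9930e-04    0.001199  3.9965e-04
  E             1.896    0.002666      0.1314      0.2226
  solve Keq expr → x = 3.9965e-04; check Q = 19.76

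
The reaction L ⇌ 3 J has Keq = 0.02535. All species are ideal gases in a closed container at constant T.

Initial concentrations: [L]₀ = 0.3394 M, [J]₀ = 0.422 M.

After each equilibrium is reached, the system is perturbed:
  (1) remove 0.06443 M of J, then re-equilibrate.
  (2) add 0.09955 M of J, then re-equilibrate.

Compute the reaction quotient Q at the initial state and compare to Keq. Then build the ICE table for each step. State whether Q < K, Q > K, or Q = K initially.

Q₀ = 0.2214 vs Keq = 0.02535 ⇒ Q>K, reverse
Step 1:
                  L         J
  init       0.3394     0.422
  Δ         0.06807   -0.2042
  eq         0.4075    0.2178
  solve Keq expr → x = -0.06807; check Q = 0.02535
Then remove 0.06443 M of J.
Step 2:
                  L         J
  init       0.4075    0.1534
  Δ        -0.02025   0.06076
  eq         0.3872    0.2141
  solve Keq expr → x = 0.02025; check Q = 0.02535
Then add 0.09955 M of J.
Step 3:
                  L         J
  init       0.3872    0.3137
  Δ         0.03131  -0.09393
  eq         0.4185    0.2197
  solve Keq expr → x = -0.03131; check Q = 0.02535

Q₀ = 0.2214; Q > K (proceeds reverse)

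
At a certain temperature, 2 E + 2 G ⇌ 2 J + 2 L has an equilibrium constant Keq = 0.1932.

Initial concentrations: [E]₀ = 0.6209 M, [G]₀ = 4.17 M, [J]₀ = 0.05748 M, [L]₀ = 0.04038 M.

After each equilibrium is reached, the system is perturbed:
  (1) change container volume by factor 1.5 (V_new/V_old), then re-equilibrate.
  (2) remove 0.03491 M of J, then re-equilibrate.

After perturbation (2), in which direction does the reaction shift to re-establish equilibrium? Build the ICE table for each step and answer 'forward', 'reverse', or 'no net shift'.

Q₀ = 8.0362e-07 vs Keq = 0.1932 ⇒ Q<K, forward
Step 1:
                  E         G         J         L
  init       0.6209      4.17   0.05748   0.04038
  Δ         -0.4613   -0.4613    0.4613    0.4613
  eq         0.1596     3.709    0.5187    0.5016
  solve Keq expr → x = 0.2306; check Q = 0.1932
Then change container volume by factor 1.5 (V_new/V_old).
Step 2:
                  E         G         J         L
  init       0.1064     2.472    0.3458    0.3344
  Δ               0         0         0         0
  eq         0.1064     2.472    0.3458    0.3344
  solve Keq expr → x = 0; check Q = 0.1932
Then remove 0.03491 M of J.
Step 3:
                  E         G         J         L
  init       0.1064     2.472    0.3109    0.3344
  Δ        -0.00655  -0.00655   0.00655   0.00655
  eq        0.09987     2.466    0.3175     0.341
  solve Keq expr → x = 0.003275; check Q = 0.1932

Direction: forward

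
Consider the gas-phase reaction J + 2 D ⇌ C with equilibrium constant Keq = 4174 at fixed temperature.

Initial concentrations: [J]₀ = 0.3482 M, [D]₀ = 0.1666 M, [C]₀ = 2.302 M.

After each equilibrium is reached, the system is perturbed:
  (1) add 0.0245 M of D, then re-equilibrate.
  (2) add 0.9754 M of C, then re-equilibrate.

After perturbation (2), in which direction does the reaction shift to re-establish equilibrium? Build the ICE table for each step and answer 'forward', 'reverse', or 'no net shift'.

Q₀ = 238.2 vs Keq = 4174 ⇒ Q<K, forward
Step 1:
                  J         D         C
  Initial    0.3482    0.1666     2.302
  Change    -0.0611   -0.1222    0.0611
  Equil      0.2871   0.04441     2.363
  solve Keq expr → x = 0.0611; check Q = 4174
Then add 0.0245 M of D.
Step 2:
                  J         D         C
  Initial    0.2871   0.06891     2.363
  Change   -0.01173  -0.02345   0.01173
  Equil      0.2754   0.04545     2.375
  solve Keq expr → x = 0.01173; check Q = 4174
Then add 0.9754 M of C.
Step 3:
                  J         D         C
  Initial    0.2754   0.04545      3.35
  Change   0.004054  0.008108 -0.004054
  Equil      0.2794   0.05356     3.346
  solve Keq expr → x = -0.004054; check Q = 4174

Direction: reverse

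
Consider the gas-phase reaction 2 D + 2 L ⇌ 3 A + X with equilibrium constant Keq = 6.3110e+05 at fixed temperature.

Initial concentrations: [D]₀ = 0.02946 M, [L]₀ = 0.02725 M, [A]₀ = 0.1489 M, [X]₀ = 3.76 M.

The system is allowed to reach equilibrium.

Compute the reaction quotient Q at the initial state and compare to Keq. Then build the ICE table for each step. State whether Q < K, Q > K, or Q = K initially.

Q₀ = 1.9261e+04; Q < K (proceeds forward)

Q₀ = 1.9261e+04 vs Keq = 6.3110e+05 ⇒ Q<K, forward
Step 1:
                    D           L           A           X
  Initial     0.02946     0.02725      0.1489        3.76
  Change     -0.01513    -0.01513      0.0227    0.007565
  Equil       0.01433     0.01212      0.1716       3.768
  solve Keq expr → x = 0.007565; check Q = 6.3110e+05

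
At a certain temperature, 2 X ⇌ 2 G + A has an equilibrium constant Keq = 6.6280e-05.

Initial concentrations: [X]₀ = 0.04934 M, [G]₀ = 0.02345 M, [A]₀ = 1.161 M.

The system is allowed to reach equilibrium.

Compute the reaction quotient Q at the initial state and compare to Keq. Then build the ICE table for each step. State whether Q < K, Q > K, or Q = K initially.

Q₀ = 0.2623; Q > K (proceeds reverse)

Q₀ = 0.2623 vs Keq = 6.6280e-05 ⇒ Q>K, reverse
Step 1:
                    X           G           A
  Initial     0.04934     0.02345       1.161
  Change       0.0229     -0.0229    -0.01145
  Equil       0.07224  5.4855e-04        1.15
  solve Keq expr → x = -0.01145; check Q = 6.6280e-05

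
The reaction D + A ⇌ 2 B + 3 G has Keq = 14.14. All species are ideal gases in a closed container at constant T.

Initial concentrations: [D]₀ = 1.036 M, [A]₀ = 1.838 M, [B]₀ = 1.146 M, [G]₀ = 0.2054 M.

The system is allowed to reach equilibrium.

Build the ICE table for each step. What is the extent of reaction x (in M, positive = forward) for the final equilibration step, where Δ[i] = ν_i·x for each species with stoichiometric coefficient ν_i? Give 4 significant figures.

Q₀ = 0.005977 vs Keq = 14.14 ⇒ Q<K, forward
Step 1:
                   D          A          B          G
  Initial      1.036      1.838      1.146     0.2054
  Change     -0.4195    -0.4195     0.8391      1.259
  Equil       0.6165      1.418      1.985      1.464
  solve Keq expr → x = 0.4195; check Q = 14.14

x = 0.4195 M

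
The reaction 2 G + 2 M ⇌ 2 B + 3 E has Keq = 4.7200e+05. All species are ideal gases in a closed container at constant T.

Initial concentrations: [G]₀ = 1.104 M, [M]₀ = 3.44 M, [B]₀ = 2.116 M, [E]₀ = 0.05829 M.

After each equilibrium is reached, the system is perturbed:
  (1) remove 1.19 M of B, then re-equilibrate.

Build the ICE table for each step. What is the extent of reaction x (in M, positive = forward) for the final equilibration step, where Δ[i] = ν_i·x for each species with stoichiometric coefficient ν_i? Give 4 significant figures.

x = 8.2053e-04 M

Q₀ = 6.1483e-05 vs Keq = 4.7200e+05 ⇒ Q<K, forward
Step 1:
                    G           M           B           E
  Initial       1.104        3.44       2.116     0.05829
  Change         -1.1        -1.1         1.1       1.649
  Equil      0.004462        2.34       3.216       1.708
  solve Keq expr → x = 0.5498; check Q = 4.7200e+05
Then remove 1.19 M of B.
Step 2:
                    G           M           B           E
  Initial    0.004462        2.34       2.026       1.708
  Change    -0.001641   -0.001641    0.001641    0.002462
  Equil      0.002821       2.339       2.027        1.71
  solve Keq expr → x = 8.2053e-04; check Q = 4.7200e+05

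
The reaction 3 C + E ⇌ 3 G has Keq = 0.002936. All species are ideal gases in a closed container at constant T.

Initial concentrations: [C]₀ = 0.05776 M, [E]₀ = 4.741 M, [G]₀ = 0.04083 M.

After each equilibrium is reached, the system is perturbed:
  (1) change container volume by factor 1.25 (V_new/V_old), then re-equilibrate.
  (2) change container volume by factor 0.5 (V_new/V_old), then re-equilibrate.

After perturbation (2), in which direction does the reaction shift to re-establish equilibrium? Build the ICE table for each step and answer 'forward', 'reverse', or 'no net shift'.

Q₀ = 0.07451 vs Keq = 0.002936 ⇒ Q>K, reverse
Step 1:
                  C         E         G
  I         0.05776     4.741   0.04083
  C          0.0217  0.007235   -0.0217
  E         0.07946     4.748   0.01913
  solve Keq expr → x = -0.007235; check Q = 0.002936
Then change container volume by factor 1.25 (V_new/V_old).
Step 2:
                  C         E         G
  I         0.06357     3.799    0.0153
  C       8.9615e-04 2.9872e-04 -8.9615e-04
  E         0.06447     3.799    0.0144
  solve Keq expr → x = -2.9872e-04; check Q = 0.002936
Then change container volume by factor 0.5 (V_new/V_old).
Step 3:
                  C         E         G
  I          0.1289     7.598   0.02881
  C       -0.005841 -0.001947  0.005841
  E          0.1231     7.596   0.03465
  solve Keq expr → x = 0.001947; check Q = 0.002936

Direction: forward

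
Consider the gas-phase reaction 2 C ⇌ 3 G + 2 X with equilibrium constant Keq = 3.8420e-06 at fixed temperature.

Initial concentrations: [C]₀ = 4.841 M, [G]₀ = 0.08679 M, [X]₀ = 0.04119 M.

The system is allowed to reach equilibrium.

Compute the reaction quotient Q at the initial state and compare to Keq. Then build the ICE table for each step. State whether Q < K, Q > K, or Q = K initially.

Q₀ = 4.7328e-08 vs Keq = 3.8420e-06 ⇒ Q<K, forward
Step 1:
                    C           G           X
  Initial       4.841     0.08679     0.04119
  Change     -0.07006      0.1051     0.07006
  Equil         4.771      0.1919      0.1113
  solve Keq expr → x = 0.03503; check Q = 3.8420e-06

Q₀ = 4.7328e-08; Q < K (proceeds forward)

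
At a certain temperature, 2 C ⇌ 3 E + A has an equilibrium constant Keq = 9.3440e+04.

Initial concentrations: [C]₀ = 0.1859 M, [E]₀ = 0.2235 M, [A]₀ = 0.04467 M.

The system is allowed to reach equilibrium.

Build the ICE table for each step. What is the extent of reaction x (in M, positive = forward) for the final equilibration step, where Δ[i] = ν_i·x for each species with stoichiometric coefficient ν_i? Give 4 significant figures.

Q₀ = 0.01443 vs Keq = 9.3440e+04 ⇒ Q<K, forward
Step 1:
                    C           E           A
  I            0.1859      0.2235     0.04467
  C           -0.1855      0.2782     0.09273
  E        4.3093e-04      0.5017      0.1374
  solve Keq expr → x = 0.09273; check Q = 9.3440e+04

x = 0.09273 M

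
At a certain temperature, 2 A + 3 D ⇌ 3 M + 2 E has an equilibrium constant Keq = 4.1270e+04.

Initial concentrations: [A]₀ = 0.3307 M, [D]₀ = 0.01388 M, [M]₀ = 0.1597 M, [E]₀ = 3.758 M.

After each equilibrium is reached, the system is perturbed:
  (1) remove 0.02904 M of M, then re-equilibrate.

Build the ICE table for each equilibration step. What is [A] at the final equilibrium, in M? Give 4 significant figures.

[A]_eq = 0.3337 M

Q₀ = 1.9669e+05 vs Keq = 4.1270e+04 ⇒ Q>K, reverse
Step 1:
                  A         D         M         E
  I          0.3307   0.01388    0.1597     3.758
  C        0.005363  0.008044 -0.008044 -0.005363
  E          0.3361   0.02192    0.1517     3.753
  solve Keq expr → x = -0.002681; check Q = 4.1270e+04
Then remove 0.02904 M of M.
Step 2:
                  A         D         M         E
  I          0.3361   0.02192    0.1226     3.753
  C        -0.00239 -0.003585  0.003585   0.00239
  E          0.3337   0.01834    0.1262     3.755
  solve Keq expr → x = 0.001195; check Q = 4.1270e+04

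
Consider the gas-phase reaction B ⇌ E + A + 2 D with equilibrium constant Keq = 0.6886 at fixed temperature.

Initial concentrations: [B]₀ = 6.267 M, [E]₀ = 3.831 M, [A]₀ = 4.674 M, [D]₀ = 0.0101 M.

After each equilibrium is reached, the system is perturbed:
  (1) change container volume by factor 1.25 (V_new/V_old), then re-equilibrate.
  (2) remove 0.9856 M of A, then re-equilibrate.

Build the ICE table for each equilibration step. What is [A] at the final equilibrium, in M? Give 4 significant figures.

[A]_eq = 3.033 M

Q₀ = 2.9146e-04 vs Keq = 0.6886 ⇒ Q<K, forward
Step 1:
                    B           E           A           D
  I             6.267       3.831       4.674      0.0101
  C           -0.2238      0.2238      0.2238      0.4477
  E             6.043       4.055       4.898      0.4578
  solve Keq expr → x = 0.2238; check Q = 0.6886
Then change container volume by factor 1.25 (V_new/V_old).
Step 2:
                    B           E           A           D
  I             4.835       3.244       3.918      0.3662
  C          -0.06636     0.06636     0.06636      0.1327
  E             4.768        3.31       3.985      0.4989
  solve Keq expr → x = 0.06636; check Q = 0.6886
Then remove 0.9856 M of A.
Step 3:
                    B           E           A           D
  I             4.768        3.31       2.999      0.4989
  C            -0.034       0.034       0.034     0.06799
  E             4.734       3.344       3.033      0.5669
  solve Keq expr → x = 0.034; check Q = 0.6886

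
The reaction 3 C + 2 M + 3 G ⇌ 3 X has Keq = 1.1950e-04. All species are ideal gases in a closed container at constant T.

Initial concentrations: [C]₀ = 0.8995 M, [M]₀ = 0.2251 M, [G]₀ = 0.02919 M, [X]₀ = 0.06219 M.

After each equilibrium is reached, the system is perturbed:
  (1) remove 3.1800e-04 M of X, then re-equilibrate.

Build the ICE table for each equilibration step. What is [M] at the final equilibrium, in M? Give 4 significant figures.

[M]_eq = 0.2652 M

Q₀ = 262.2 vs Keq = 1.1950e-04 ⇒ Q>K, reverse
Step 1:
                   C          M          G          X
  Initial     0.8995     0.2251    0.02919    0.06219
  Change     0.06044    0.04029    0.06044   -0.06044
  Equil       0.9599     0.2654    0.08963    0.00175
  solve Keq expr → x = -0.02015; check Q = 1.1950e-04
Then remove 3.1800e-04 M of X.
Step 2:
                   C          M          G          X
  Initial     0.9599     0.2654    0.08963   0.001432
  Change  -3.1047e-04 -2.0698e-04 -3.1047e-04 3.1047e-04
  Equil       0.9596     0.2652    0.08932   0.001743
  solve Keq expr → x = 1.0349e-04; check Q = 1.1950e-04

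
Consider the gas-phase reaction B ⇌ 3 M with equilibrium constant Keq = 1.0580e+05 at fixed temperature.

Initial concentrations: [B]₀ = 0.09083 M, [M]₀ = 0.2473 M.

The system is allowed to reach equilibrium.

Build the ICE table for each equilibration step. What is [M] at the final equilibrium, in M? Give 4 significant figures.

[M]_eq = 0.5198 M

Q₀ = 0.1665 vs Keq = 1.0580e+05 ⇒ Q<K, forward
Step 1:
                  B         M
  Initial   0.09083    0.2473
  Change   -0.09083    0.2725
  Equil   1.3274e-06    0.5198
  solve Keq expr → x = 0.09083; check Q = 1.0580e+05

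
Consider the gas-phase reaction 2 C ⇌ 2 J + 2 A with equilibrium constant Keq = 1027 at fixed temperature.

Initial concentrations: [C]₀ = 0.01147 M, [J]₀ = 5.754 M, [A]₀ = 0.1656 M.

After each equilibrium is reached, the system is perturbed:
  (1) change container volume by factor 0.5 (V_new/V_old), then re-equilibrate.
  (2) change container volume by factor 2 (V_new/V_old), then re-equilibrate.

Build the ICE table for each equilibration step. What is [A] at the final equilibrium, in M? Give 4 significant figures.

[A]_eq = 0.1502 M

Q₀ = 6901 vs Keq = 1027 ⇒ Q>K, reverse
Step 1:
                   C          J          A
  I          0.01147      5.754     0.1656
  C          0.01542   -0.01542   -0.01542
  E          0.02689      5.739     0.1502
  solve Keq expr → x = -0.007711; check Q = 1027
Then change container volume by factor 0.5 (V_new/V_old).
Step 2:
                   C          J          A
  I          0.05378      11.48     0.3004
  C          0.03937   -0.03937   -0.03937
  E          0.09315      11.44      0.261
  solve Keq expr → x = -0.01968; check Q = 1027
Then change container volume by factor 2 (V_new/V_old).
Step 3:
                   C          J          A
  I          0.04657      5.719     0.1305
  C         -0.01968    0.01968    0.01968
  E          0.02689      5.739     0.1502
  solve Keq expr → x = 0.009841; check Q = 1027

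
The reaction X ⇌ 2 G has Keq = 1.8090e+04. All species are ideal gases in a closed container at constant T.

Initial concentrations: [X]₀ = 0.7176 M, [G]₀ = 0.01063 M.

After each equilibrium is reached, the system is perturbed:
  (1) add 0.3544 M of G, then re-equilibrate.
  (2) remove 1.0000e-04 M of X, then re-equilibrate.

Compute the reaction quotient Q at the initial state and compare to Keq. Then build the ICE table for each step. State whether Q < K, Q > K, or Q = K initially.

Q₀ = 1.5747e-04; Q < K (proceeds forward)

Q₀ = 1.5747e-04 vs Keq = 1.8090e+04 ⇒ Q<K, forward
Step 1:
                    X           G
  I            0.7176     0.01063
  C           -0.7175       1.435
  E        1.1552e-04       1.446
  solve Keq expr → x = 0.7175; check Q = 1.8090e+04
Then add 0.3544 M of G.
Step 2:
                    X           G
  I        1.1552e-04         1.8
  C        6.3559e-05 -1.2712e-04
  E        1.7908e-04         1.8
  solve Keq expr → x = -6.3559e-05; check Q = 1.8090e+04
Then remove 1.0000e-04 M of X.
Step 3:
                    X           G
  I        7.9079e-05         1.8
  C        9.9960e-05 -1.9992e-04
  E        1.7904e-04         1.8
  solve Keq expr → x = -9.9960e-05; check Q = 1.8090e+04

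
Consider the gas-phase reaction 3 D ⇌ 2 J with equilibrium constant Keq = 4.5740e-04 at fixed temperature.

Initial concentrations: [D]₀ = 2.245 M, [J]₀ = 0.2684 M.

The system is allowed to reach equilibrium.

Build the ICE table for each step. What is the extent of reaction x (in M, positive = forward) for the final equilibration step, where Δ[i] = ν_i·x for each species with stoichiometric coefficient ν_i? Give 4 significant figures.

Q₀ = 0.006367 vs Keq = 4.5740e-04 ⇒ Q>K, reverse
Step 1:
                   D          J
  I            2.245     0.2684
  C           0.2743    -0.1829
  E            2.519    0.08552
  solve Keq expr → x = -0.09144; check Q = 4.5740e-04

x = -0.09144 M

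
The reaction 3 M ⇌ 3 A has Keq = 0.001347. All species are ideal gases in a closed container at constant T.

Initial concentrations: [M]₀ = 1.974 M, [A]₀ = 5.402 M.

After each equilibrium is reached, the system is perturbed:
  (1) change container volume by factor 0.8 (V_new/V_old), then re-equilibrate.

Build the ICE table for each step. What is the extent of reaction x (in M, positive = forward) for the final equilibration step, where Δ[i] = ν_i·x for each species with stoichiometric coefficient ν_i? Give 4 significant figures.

x = 0 M

Q₀ = 20.49 vs Keq = 0.001347 ⇒ Q>K, reverse
Step 1:
                    M           A
  I             1.974       5.402
  C             4.668      -4.668
  E             6.642      0.7336
  solve Keq expr → x = -1.556; check Q = 0.001347
Then change container volume by factor 0.8 (V_new/V_old).
Step 2:
                    M           A
  I             8.303       0.917
  C                 0           0
  E             8.303       0.917
  solve Keq expr → x = 0; check Q = 0.001347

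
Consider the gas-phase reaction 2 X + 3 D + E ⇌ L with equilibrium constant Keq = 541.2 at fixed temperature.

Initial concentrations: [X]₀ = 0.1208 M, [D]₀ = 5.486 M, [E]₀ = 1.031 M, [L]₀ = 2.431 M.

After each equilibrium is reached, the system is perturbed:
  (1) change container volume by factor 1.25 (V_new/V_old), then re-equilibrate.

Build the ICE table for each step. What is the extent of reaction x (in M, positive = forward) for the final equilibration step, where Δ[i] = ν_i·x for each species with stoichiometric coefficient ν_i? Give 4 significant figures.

Q₀ = 0.9786 vs Keq = 541.2 ⇒ Q<K, forward
Step 1:
                    X           D           E           L
  I            0.1208       5.486       1.031       2.431
  C           -0.1152     -0.1728    -0.05759     0.05759
  E          0.005612       5.313      0.9734       2.489
  solve Keq expr → x = 0.05759; check Q = 541.2
Then change container volume by factor 1.25 (V_new/V_old).
Step 2:
                    X           D           E           L
  I           0.00449       4.251      0.7787       1.991
  C          0.003328    0.004992    0.001664   -0.001664
  E          0.007818       4.256      0.7804       1.989
  solve Keq expr → x = -0.001664; check Q = 541.2

x = -0.001664 M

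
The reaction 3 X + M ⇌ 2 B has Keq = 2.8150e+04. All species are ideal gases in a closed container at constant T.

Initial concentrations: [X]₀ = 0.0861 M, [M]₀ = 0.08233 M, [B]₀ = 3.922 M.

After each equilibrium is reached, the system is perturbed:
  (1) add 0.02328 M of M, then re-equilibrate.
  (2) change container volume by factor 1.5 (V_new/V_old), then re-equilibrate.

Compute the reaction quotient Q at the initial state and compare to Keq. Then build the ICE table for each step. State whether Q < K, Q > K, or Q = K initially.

Q₀ = 2.9272e+05; Q > K (proceeds reverse)

Q₀ = 2.9272e+05 vs Keq = 2.8150e+04 ⇒ Q>K, reverse
Step 1:
                  X         M         B
  I          0.0861   0.08233     3.922
  C         0.08293   0.02764  -0.05529
  E           0.169      0.11     3.867
  solve Keq expr → x = -0.02764; check Q = 2.8150e+04
Then add 0.02328 M of M.
Step 2:
                  X         M         B
  I           0.169    0.1333     3.867
  C       -0.009092 -0.003031  0.006062
  E          0.1599    0.1302     3.873
  solve Keq expr → x = 0.003031; check Q = 2.8150e+04
Then change container volume by factor 1.5 (V_new/V_old).
Step 3:
                  X         M         B
  I          0.1066   0.08682     2.582
  C          0.0278  0.009267  -0.01853
  E          0.1344   0.09608     2.563
  solve Keq expr → x = -0.009267; check Q = 2.8150e+04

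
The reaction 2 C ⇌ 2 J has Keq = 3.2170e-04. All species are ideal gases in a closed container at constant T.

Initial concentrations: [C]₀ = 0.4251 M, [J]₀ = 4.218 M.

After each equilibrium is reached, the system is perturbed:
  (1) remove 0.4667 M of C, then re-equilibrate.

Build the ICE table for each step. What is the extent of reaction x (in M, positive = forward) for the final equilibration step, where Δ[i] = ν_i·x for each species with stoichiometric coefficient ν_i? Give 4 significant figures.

x = -0.004112 M

Q₀ = 98.45 vs Keq = 3.2170e-04 ⇒ Q>K, reverse
Step 1:
                   C          J
  Initial     0.4251      4.218
  Change       4.136     -4.136
  Equil        4.561    0.08181
  solve Keq expr → x = -2.068; check Q = 3.2170e-04
Then remove 0.4667 M of C.
Step 2:
                   C          J
  Initial      4.095    0.08181
  Change    0.008223  -0.008223
  Equil        4.103    0.07359
  solve Keq expr → x = -0.004112; check Q = 3.2170e-04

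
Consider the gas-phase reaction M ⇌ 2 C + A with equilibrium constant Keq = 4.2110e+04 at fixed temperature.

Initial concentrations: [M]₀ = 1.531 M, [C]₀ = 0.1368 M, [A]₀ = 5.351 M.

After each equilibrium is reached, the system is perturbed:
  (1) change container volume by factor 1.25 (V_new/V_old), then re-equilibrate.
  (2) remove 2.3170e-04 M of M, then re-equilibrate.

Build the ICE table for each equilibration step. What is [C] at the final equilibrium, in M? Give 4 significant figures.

Q₀ = 0.06541 vs Keq = 4.2110e+04 ⇒ Q<K, forward
Step 1:
                  M         C         A
  Initial     1.531    0.1368     5.351
  Change     -1.529     3.059     1.529
  Equil    0.001668     3.195      6.88
  solve Keq expr → x = 1.529; check Q = 4.2110e+04
Then change container volume by factor 1.25 (V_new/V_old).
Step 2:
                  M         C         A
  Initial  0.001335     2.556     5.504
  Change  -4.7977e-04 9.5955e-04 4.7977e-04
  Equil   8.5492e-04     2.557     5.505
  solve Keq expr → x = 4.7977e-04; check Q = 4.2110e+04
Then remove 2.3170e-04 M of M.
Step 3:
                  M         C         A
  Initial 6.2322e-04     2.557     5.505
  Change  2.3135e-04 -4.6271e-04 -2.3135e-04
  Equil   8.5457e-04     2.557     5.505
  solve Keq expr → x = -2.3135e-04; check Q = 4.2110e+04

[C]_eq = 2.557 M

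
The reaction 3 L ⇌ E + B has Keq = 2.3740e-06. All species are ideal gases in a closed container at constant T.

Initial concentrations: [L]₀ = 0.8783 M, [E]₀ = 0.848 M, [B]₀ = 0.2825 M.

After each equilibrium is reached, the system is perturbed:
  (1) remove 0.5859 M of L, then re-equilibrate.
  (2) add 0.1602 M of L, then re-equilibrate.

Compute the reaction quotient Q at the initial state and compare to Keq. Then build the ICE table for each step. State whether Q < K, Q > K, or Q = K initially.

Q₀ = 0.3536 vs Keq = 2.3740e-06 ⇒ Q>K, reverse
Step 1:
                    L           E           B
  init         0.8783       0.848      0.2825
  Δ            0.8474     -0.2825     -0.2825
  eq            1.726      0.5655  2.1575e-05
  solve Keq expr → x = -0.2825; check Q = 2.3740e-06
Then remove 0.5859 M of L.
Step 2:
                    L           E           B
  init           1.14      0.5655  2.1575e-05
  Δ        4.6073e-05 -1.5358e-05 -1.5358e-05
  eq             1.14      0.5655  6.2176e-06
  solve Keq expr → x = -1.5358e-05; check Q = 2.3740e-06
Then add 0.1602 M of L.
Step 3:
                    L           E           B
  init            1.3      0.5655  6.2176e-06
  Δ       -9.0208e-06  3.0069e-06  3.0069e-06
  eq              1.3      0.5655  9.2245e-06
  solve Keq expr → x = 3.0069e-06; check Q = 2.3740e-06

Q₀ = 0.3536; Q > K (proceeds reverse)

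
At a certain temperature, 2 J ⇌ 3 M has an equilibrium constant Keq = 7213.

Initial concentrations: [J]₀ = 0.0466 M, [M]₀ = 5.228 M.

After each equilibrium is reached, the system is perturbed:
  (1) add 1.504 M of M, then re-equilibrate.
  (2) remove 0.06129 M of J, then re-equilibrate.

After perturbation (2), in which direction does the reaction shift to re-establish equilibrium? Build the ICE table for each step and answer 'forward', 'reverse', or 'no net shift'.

Q₀ = 6.5801e+04 vs Keq = 7213 ⇒ Q>K, reverse
Step 1:
                   J          M
  Initial     0.0466      5.228
  Change      0.0888    -0.1332
  Equil       0.1354      5.095
  solve Keq expr → x = -0.0444; check Q = 7213
Then add 1.504 M of M.
Step 2:
                   J          M
  Initial     0.1354      6.599
  Change     0.06011   -0.09016
  Equil       0.1955      6.509
  solve Keq expr → x = -0.03005; check Q = 7213
Then remove 0.06129 M of J.
Step 3:
                   J          M
  Initial     0.1342      6.509
  Change     0.05742   -0.08613
  Equil       0.1916      6.422
  solve Keq expr → x = -0.02871; check Q = 7213

Direction: reverse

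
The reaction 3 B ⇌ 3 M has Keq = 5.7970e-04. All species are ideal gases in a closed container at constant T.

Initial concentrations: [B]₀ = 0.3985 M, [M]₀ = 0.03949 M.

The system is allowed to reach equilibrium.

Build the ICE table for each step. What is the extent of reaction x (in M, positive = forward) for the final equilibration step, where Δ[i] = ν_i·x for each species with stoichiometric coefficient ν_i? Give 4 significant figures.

Q₀ = 9.7314e-04 vs Keq = 5.7970e-04 ⇒ Q>K, reverse
Step 1:
                    B           M
  init         0.3985     0.03949
  Δ          0.005781   -0.005781
  eq           0.4043     0.03371
  solve Keq expr → x = -0.001927; check Q = 5.7970e-04

x = -0.001927 M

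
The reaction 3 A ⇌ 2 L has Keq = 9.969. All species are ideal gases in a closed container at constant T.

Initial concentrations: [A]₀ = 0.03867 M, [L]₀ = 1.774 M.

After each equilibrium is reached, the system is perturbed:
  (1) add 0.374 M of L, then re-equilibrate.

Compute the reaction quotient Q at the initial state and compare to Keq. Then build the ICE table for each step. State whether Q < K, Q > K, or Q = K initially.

Q₀ = 5.4423e+04 vs Keq = 9.969 ⇒ Q>K, reverse
Step 1:
                  A         L
  Initial   0.03867     1.774
  Change     0.5456   -0.3638
  Equil      0.5843      1.41
  solve Keq expr → x = -0.1819; check Q = 9.969
Then add 0.374 M of L.
Step 2:
                  A         L
  Initial    0.5843     1.784
  Change    0.08471  -0.05647
  Equil       0.669     1.728
  solve Keq expr → x = -0.02824; check Q = 9.969

Q₀ = 5.4423e+04; Q > K (proceeds reverse)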